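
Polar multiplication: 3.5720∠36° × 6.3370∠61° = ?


r = 3.5720 * 6.3370 = 22.6358
theta = 36° + 61° = 97° = 97° (mod 360)

22.6358 cis(97°)


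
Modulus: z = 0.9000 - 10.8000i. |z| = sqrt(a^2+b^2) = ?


|z| = sqrt(0.9^2 + (-10.8)^2) = sqrt(0.81 + 116.64) = sqrt(117.45) = 10.8374

|z| = 10.8374


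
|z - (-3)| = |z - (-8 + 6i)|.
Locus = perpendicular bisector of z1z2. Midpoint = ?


Equal distances means the locus is the perpendicular bisector of z1 and z2.
Midpoint = ((-3+(-8))/2, (0+6)/2) = (-5.5000, 3.0000)

Perpendicular bisector through (-5.5000, 3.0000)


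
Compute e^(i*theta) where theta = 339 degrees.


cos(339°) = 0.9336
sin(339°) = -0.3584

e^(i*339°) = 0.9336 - 0.3584i


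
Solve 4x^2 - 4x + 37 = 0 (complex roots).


disc = (-4)^2 - 4*4*37 = 16 - 592 = -576
sqrt(|disc|) = sqrt(576) = 24.0000
Real part = 4/(2*4) = 0.5000
Imag part = 24.0000/(2*4) = 3.0000

0.5000 ± 3.0000i


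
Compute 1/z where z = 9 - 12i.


|z|^2 = 81+144 = 225
1/z = (9 + 12i)/225

1/z = 0.0400 + 0.0533i


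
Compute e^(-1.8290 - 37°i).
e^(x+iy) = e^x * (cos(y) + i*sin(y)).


e^-1.8290 = 0.16057
cos(-37°) = 0.7986
sin(-37°) = -0.6018
Real = 0.16057*0.7986 = 0.1282
Imag = 0.16057*(-0.6018) = -0.0966

0.1282 - 0.0966i


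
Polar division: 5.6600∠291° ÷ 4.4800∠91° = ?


r = 5.6600 / 4.4800 = 1.2634
theta = 291° - 91° = 200° = 200° (mod 360)

1.2634 cis(200°)


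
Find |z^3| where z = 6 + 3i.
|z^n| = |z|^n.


|z| = sqrt(36+9) = sqrt(45) = 6.7082
|z^3| = |z|^3 = (sqrt(45))^3 = 45*sqrt(45)

|z^3| = 45*sqrt(45) ≈ 301.8692


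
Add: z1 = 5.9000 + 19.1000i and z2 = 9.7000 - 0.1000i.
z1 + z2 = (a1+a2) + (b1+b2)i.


Real: 5.9 + 9.7 = 15.6
Imag: 19.1 - 0.1 = 19

15.6000 + 19.0000i


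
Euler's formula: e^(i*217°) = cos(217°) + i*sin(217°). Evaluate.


cos(217°) = -0.7986
sin(217°) = -0.6018

e^(i*217°) = -0.7986 - 0.6018i


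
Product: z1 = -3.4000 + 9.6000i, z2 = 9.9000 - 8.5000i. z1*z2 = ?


Real = -3.4*9.9 - 9.6*(-8.5) = -33.66 - (-81.6) = 47.94
Imag = -3.4*(-8.5) + 9.9*9.6 = 28.9 + 95.04 = 123.94

47.9400 + 123.9400i


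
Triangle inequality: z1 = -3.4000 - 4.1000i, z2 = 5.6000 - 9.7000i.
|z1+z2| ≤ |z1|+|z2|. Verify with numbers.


|z1| = sqrt((-3.4)^2 + (-4.1)^2) = sqrt(28.37) = 5.3263
|z2| = sqrt(5.6^2 + (-9.7)^2) = sqrt(125.45) = 11.2004
z1+z2 = 2.2000 - 13.8000i
|z1+z2| = sqrt(195.28) = 13.9743
|z1|+|z2| = 5.3263 + 11.2004 = 16.5267

|z1+z2| = 13.9743 ≤ |z1|+|z2| = 16.5267 (verified)


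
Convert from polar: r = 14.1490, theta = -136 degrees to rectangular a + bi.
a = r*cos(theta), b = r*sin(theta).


a = 14.1490*cos(-136°) = 14.1490*(-0.71934) = -10.1779
b = 14.1490*sin(-136°) = 14.1490*(-0.69466) = -9.8287

-10.1779 - 9.8287i


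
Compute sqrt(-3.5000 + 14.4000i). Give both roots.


|z| = sqrt(12.25+207.36) = 14.8192
sqrt((|z|+a)/2) = sqrt((14.8192+(-3.5))/2) = sqrt(5.6596) = 2.3790
sqrt((|z|-a)/2) = sqrt((14.8192-(-3.5))/2) = sqrt(9.1596) = 3.0265

±(2.3790 + 3.0265i) i.e. 2.3790 + 3.0265i and -2.3790 - 3.0265i


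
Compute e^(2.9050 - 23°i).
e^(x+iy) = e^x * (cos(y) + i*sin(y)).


e^2.9050 = 18.2652
cos(-23°) = 0.920505
sin(-23°) = -0.39073
Real = 18.2652*0.920505 = 16.8132
Imag = 18.2652*(-0.39073) = -7.1368

16.8132 - 7.1368i


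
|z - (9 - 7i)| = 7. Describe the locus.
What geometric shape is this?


|z - z0| = r is a circle with center z0 and radius r.
Center = (9, -7), radius = 7

Circle with center (9, -7) and radius 7


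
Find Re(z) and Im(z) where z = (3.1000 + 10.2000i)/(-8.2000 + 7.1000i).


Multiply by conjugate: (3.1000 + 10.2000i)(-8.2000 - 7.1000i) / ((-8.2)^2 + 7.1^2)
Numerator real = 3.1*(-8.2) + 10.2*7.1 = 47
Numerator imag = 10.2*(-8.2) - 3.1*7.1 = -105.65
Denominator = 117.65
Re(z) = 47/117.65 = 0.3995
Im(z) = -105.65/117.65 = -0.8980

Re(z) = 0.3995, Im(z) = -0.8980


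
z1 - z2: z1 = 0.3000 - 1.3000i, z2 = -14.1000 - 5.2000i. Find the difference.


Real: 0.3 + 14.1 = 14.4
Imag: -1.3 + 5.2 = 3.9

14.4000 + 3.9000i


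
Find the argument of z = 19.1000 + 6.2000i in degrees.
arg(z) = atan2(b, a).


Re = 19.1, Im = 6.2
arg = atan2(6.2, 19.1) = 17.9838 degrees

arg(z) = 17.9838 degrees


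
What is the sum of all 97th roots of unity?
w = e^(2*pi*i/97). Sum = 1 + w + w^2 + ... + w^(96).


The sum of all 97th roots of unity is 0.
Geometric series: (1 - w^97)/(1 - w) = (1-1)/(1-w) = 0 since w^97 = 1, w ≠ 1.
Alternatively: coefficient of z^96 in z^97 - 1 is 0.

0


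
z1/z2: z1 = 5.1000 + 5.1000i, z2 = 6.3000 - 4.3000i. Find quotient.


Conjugate of z2 = 6.3000 + 4.3000i
Numerator: (5.1000 + 5.1000i)(6.3000 + 4.3000i) = 10.2000 + 54.0600i
Denominator: 6.3^2 + (-4.3)^2 = 58.18
Result = (10.2000 + 54.0600i)/58.18

0.1753 + 0.9292i


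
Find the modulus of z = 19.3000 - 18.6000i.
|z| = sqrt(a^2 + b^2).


|z| = sqrt(19.3^2 + (-18.6)^2) = sqrt(372.49 + 345.96) = sqrt(718.45) = 26.8039

|z| = 26.8039


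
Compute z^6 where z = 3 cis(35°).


r^6 = 3^6 = 729
n*theta = 6*35° = 210° = 210° (mod 360)
a = 729*cos(210°) = -631.3325
b = 729*sin(210°) = -364.5000

729 cis(210°) = -631.3325 - 364.5000i


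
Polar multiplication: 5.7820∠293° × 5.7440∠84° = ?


r = 5.7820 * 5.7440 = 33.2118
theta = 293° + 84° = 377° = 17° (mod 360)

33.2118 cis(17°)


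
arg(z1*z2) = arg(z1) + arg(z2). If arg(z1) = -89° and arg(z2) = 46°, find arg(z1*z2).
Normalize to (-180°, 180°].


arg(z1*z2) = -89° + 46° = -43°
Normalized to (-180°, 180°]: -43°

-43°


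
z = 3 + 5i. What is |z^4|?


|z| = sqrt(9+25) = sqrt(34) = 5.8310
|z^4| = |z|^4 = (sqrt(34))^4 = 34^2 = 1156

|z^4| = 1156


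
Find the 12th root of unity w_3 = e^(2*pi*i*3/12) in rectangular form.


Angle = 360*3/12 = 90°
a = cos(90°) = 0
b = sin(90°) = 1.0000

0 + 1.0000i


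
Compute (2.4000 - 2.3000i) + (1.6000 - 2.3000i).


Real: 2.4 + 1.6 = 4
Imag: -2.3 - 2.3 = -4.6

4.0000 - 4.6000i


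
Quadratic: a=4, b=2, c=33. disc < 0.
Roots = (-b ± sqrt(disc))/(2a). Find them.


disc = 2^2 - 4*4*33 = 4 - 528 = -524
sqrt(|disc|) = sqrt(524) = 22.8910
Real part = -2/(2*4) = -0.2500
Imag part = 22.8910/(2*4) = 2.8614

-0.2500 ± 2.8614i


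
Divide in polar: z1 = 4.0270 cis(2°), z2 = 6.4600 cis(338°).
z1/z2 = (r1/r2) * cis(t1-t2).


r = 4.0270 / 6.4600 = 0.6234
theta = 2° - 338° = -336° = 24° (mod 360)

0.6234 cis(24°)


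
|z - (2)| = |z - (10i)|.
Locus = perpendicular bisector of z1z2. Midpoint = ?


Equal distances means the locus is the perpendicular bisector of z1 and z2.
Midpoint = ((2+0)/2, (0+10)/2) = (1.0000, 5.0000)

Perpendicular bisector through (1.0000, 5.0000)


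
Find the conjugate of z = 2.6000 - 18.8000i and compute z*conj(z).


z_bar = 2.6000 + 18.8000i
z*z_bar = 2.6^2 + (-18.8)^2 = 6.76 + 353.44 = 360.2

z_bar = 2.6000 + 18.8000i, z*z_bar = 360.2


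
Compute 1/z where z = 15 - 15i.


|z|^2 = 225+225 = 450
1/z = (15 + 15i)/450

1/z = 0.0333 + 0.0333i


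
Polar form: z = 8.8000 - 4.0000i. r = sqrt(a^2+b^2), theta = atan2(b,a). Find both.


r = sqrt(77.44+16) = sqrt(93.44) = 9.6664
theta = atan2(-4, 8.8) = -24.4440 degrees

r = 9.6664, theta = -24.4440 degrees


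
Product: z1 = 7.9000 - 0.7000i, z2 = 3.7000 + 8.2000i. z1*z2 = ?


Real = 7.9*3.7 - (-0.7)*8.2 = 29.23 - (-5.74) = 34.97
Imag = 7.9*8.2 + 3.7*(-0.7) = 64.78 - (2.59) = 62.19

34.9700 + 62.1900i


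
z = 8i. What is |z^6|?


|z| = sqrt(0+64) = sqrt(64) = 8
|z^6| = |z|^6 = 8^6 = 262144

|z^6| = 262144


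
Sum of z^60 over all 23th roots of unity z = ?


The roots are w_k = w^k with w = e^(2*pi*i/23), and (w^k)^60 = (w^60)^k.
So S = 1 + u + u^2 + ... + u^(22) with u = w^60.
60 = 2*23 + 14, so 60 is not a multiple of 23: u = (w^23)^2 * w^14 = w^14 ≠ 1 (w is a primitive 23th root), while u^23 = (w^23)^60 = 1.
Geometric series: S = (1 - u^23)/(1 - u) = (1 - 1)/(1 - u) = 0

S = 0


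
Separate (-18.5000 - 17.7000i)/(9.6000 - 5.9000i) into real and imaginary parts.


Multiply by conjugate: (-18.5000 - 17.7000i)(9.6000 + 5.9000i) / (9.6^2 + (-5.9)^2)
Numerator real = -18.5*9.6 - (17.7)*(-5.9) = -73.17
Numerator imag = -17.7*9.6 - (-18.5)*(-5.9) = -279.07
Denominator = 126.97
Re(z) = -73.17/126.97 = -0.5763
Im(z) = -279.07/126.97 = -2.1979

Re(z) = -0.5763, Im(z) = -2.1979


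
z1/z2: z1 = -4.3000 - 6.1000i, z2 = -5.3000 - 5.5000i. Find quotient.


Conjugate of z2 = -5.3000 + 5.5000i
Numerator: (-4.3000 - 6.1000i)(-5.3000 + 5.5000i) = 56.3400 + 8.6800i
Denominator: (-5.3)^2 + (-5.5)^2 = 58.34
Result = (56.3400 + 8.6800i)/58.34

0.9657 + 0.1488i


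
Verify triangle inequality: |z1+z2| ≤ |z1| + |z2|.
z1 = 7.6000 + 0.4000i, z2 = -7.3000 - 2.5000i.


|z1| = sqrt(7.6^2 + 0.4^2) = sqrt(57.92) = 7.6105
|z2| = sqrt((-7.3)^2 + (-2.5)^2) = sqrt(59.54) = 7.7162
z1+z2 = 0.3000 - 2.1000i
|z1+z2| = sqrt(4.5) = 2.1213
|z1|+|z2| = 7.6105 + 7.7162 = 15.3267

|z1+z2| = 2.1213 ≤ |z1|+|z2| = 15.3267 (verified)


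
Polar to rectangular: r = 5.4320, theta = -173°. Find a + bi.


a = 5.4320*cos(-173°) = 5.4320*(-0.99255) = -5.3915
b = 5.4320*sin(-173°) = 5.4320*(-0.12187) = -0.6620

-5.3915 - 0.6620i


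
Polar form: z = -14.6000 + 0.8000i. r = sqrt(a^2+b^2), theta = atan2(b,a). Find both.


r = sqrt(213.16+0.64) = sqrt(213.8) = 14.6219
theta = atan2(0.8, -14.6) = 176.8636 degrees

r = 14.6219, theta = 176.8636 degrees


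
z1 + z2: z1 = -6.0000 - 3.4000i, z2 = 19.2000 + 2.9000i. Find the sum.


Real: -6 + 19.2 = 13.2
Imag: -3.4 + 2.9 = -0.5

13.2000 - 0.5000i


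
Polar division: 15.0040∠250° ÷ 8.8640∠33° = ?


r = 15.0040 / 8.8640 = 1.6927
theta = 250° - 33° = 217° = 217° (mod 360)

1.6927 cis(217°)


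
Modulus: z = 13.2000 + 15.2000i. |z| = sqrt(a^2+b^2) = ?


|z| = sqrt(13.2^2 + 15.2^2) = sqrt(174.24 + 231.04) = sqrt(405.28) = 20.1316

|z| = 20.1316


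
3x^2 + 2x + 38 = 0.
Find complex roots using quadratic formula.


disc = 2^2 - 4*3*38 = 4 - 456 = -452
sqrt(|disc|) = sqrt(452) = 21.2603
Real part = -2/(2*3) = -0.3333
Imag part = 21.2603/(2*3) = 3.5434

-0.3333 ± 3.5434i


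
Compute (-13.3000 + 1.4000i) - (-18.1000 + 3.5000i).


Real: -13.3 + 18.1 = 4.8
Imag: 1.4 - 3.5 = -2.1

4.8000 - 2.1000i


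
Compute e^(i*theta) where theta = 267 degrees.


cos(267°) = -0.0523
sin(267°) = -0.9986

e^(i*267°) = -0.0523 - 0.9986i


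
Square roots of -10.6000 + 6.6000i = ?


|z| = sqrt(112.36+43.56) = 12.4868
sqrt((|z|+a)/2) = sqrt((12.4868+(-10.6))/2) = sqrt(0.9434) = 0.9713
sqrt((|z|-a)/2) = sqrt((12.4868-(-10.6))/2) = sqrt(11.5434) = 3.3976

±(0.9713 + 3.3976i) i.e. 0.9713 + 3.3976i and -0.9713 - 3.3976i


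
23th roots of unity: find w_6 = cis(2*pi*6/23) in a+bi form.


Angle = 360*6/23 = 93.913°
a = cos(93.913°) = -0.0682
b = sin(93.913°) = 0.9977

-0.0682 + 0.9977i


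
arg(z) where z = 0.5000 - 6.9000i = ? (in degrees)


Re = 0.5, Im = -6.9
arg = atan2(-6.9, 0.5) = -85.8554 degrees

arg(z) = -85.8554 degrees


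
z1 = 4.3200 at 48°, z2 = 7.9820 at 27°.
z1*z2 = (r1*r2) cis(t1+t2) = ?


r = 4.3200 * 7.9820 = 34.4822
theta = 48° + 27° = 75° = 75° (mod 360)

34.4822 cis(75°)


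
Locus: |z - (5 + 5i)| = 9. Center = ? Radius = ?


|z - z0| = r is a circle with center z0 and radius r.
Center = (5, 5), radius = 9

Circle with center (5, 5) and radius 9


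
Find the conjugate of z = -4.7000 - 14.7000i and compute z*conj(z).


z_bar = -4.7000 + 14.7000i
z*z_bar = (-4.7)^2 + (-14.7)^2 = 22.09 + 216.09 = 238.18

z_bar = -4.7000 + 14.7000i, z*z_bar = 238.18


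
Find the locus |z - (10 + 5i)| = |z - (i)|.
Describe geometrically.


Equal distances means the locus is the perpendicular bisector of z1 and z2.
Midpoint = ((10+0)/2, (5+1)/2) = (5.0000, 3.0000)

Perpendicular bisector through (5.0000, 3.0000)


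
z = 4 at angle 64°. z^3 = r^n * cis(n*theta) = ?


r^3 = 4^3 = 64
n*theta = 3*64° = 192° = 192° (mod 360)
a = 64*cos(192°) = -62.6014
b = 64*sin(192°) = -13.3063

64 cis(192°) = -62.6014 - 13.3063i


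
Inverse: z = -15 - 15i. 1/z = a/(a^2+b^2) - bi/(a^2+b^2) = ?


|z|^2 = 225+225 = 450
1/z = (-15 + 15i)/450

1/z = -0.0333 + 0.0333i


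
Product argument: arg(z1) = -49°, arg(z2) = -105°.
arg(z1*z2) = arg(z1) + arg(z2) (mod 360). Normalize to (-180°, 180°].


arg(z1*z2) = -49° - 105° = -154°
Normalized to (-180°, 180°]: -154°

-154°


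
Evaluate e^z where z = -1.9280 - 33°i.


e^-1.9280 = 0.14544
cos(-33°) = 0.8387
sin(-33°) = -0.5446
Real = 0.14544*0.8387 = 0.1220
Imag = 0.14544*(-0.5446) = -0.0792

0.1220 - 0.0792i


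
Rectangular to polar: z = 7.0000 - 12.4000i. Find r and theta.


r = sqrt(49+153.76) = sqrt(202.76) = 14.2394
theta = atan2(-12.4, 7) = -60.5546 degrees

r = 14.2394, theta = -60.5546 degrees


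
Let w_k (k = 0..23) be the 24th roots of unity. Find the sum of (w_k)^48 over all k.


The roots are w_k = w^k with w = e^(2*pi*i/24), and (w^k)^48 = (w^48)^k.
So S = 1 + u + u^2 + ... + u^(23) with u = w^48.
48 = 2*24 + 0, so 48 is a multiple of 24 and u = (w^24)^2 = 1.
Every one of the 24 terms equals 1: S = 24

S = 24


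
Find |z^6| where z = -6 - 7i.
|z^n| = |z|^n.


|z| = sqrt(36+49) = sqrt(85) = 9.2195
|z^6| = |z|^6 = (sqrt(85))^6 = 85^3 = 614125

|z^6| = 614125


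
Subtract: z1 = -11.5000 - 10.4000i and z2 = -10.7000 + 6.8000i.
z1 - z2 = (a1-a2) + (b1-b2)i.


Real: -11.5 + 10.7 = -0.8
Imag: -10.4 - 6.8 = -17.2

-0.8000 - 17.2000i


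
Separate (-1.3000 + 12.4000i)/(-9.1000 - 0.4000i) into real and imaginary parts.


Multiply by conjugate: (-1.3000 + 12.4000i)(-9.1000 + 0.4000i) / ((-9.1)^2 + (-0.4)^2)
Numerator real = -1.3*(-9.1) + 12.4*(-0.4) = 6.87
Numerator imag = 12.4*(-9.1) - (-1.3)*(-0.4) = -113.36
Denominator = 82.97
Re(z) = 6.87/82.97 = 0.0828
Im(z) = -113.36/82.97 = -1.3663

Re(z) = 0.0828, Im(z) = -1.3663


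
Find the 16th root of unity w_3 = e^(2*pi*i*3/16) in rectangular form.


Angle = 360*3/16 = 67.5°
a = cos(67.5°) = 0.3827
b = sin(67.5°) = 0.9239

0.3827 + 0.9239i


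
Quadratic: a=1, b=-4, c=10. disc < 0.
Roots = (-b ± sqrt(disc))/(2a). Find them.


disc = (-4)^2 - 4*1*10 = 16 - 40 = -24
sqrt(|disc|) = sqrt(24) = 4.8990
Real part = 4/(2*1) = 2.0000
Imag part = 4.8990/(2*1) = 2.4495

2.0000 ± 2.4495i


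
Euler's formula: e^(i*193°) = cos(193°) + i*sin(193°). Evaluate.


cos(193°) = -0.9744
sin(193°) = -0.2250

e^(i*193°) = -0.9744 - 0.2250i


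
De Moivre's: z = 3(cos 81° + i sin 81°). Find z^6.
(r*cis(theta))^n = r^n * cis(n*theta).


r^6 = 3^6 = 729
n*theta = 6*81° = 486° = 126° (mod 360)
a = 729*cos(126°) = -428.4954
b = 729*sin(126°) = 589.7734

729 cis(126°) = -428.4954 + 589.7734i


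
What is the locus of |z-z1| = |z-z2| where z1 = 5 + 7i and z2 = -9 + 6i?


Equal distances means the locus is the perpendicular bisector of z1 and z2.
Midpoint = ((5+(-9))/2, (7+6)/2) = (-2.0000, 6.5000)

Perpendicular bisector through (-2.0000, 6.5000)


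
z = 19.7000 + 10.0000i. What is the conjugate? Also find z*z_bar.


z_bar = 19.7000 - 10.0000i
z*z_bar = 19.7^2 + 10^2 = 388.09 + 100 = 488.09

z_bar = 19.7000 - 10.0000i, z*z_bar = 488.09


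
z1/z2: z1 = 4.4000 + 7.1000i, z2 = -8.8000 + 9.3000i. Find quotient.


Conjugate of z2 = -8.8000 - 9.3000i
Numerator: (4.4000 + 7.1000i)(-8.8000 - 9.3000i) = 27.3100 - 103.4000i
Denominator: (-8.8)^2 + 9.3^2 = 163.93
Result = (27.3100 - 103.4000i)/163.93

0.1666 - 0.6308i


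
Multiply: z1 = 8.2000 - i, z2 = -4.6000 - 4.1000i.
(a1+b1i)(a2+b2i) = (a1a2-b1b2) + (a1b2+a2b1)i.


Real = 8.2*(-4.6) - (-1)*(-4.1) = -37.72 - 4.1 = -41.82
Imag = 8.2*(-4.1) - (4.6)*(-1) = -33.62 + 4.6 = -29.02

-41.8200 - 29.0200i


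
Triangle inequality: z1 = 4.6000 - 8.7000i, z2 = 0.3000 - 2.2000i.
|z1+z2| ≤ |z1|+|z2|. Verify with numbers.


|z1| = sqrt(4.6^2 + (-8.7)^2) = sqrt(96.85) = 9.8412
|z2| = sqrt(0.3^2 + (-2.2)^2) = sqrt(4.93) = 2.2204
z1+z2 = 4.9000 - 10.9000i
|z1+z2| = sqrt(142.82) = 11.9507
|z1|+|z2| = 9.8412 + 2.2204 = 12.0616

|z1+z2| = 11.9507 ≤ |z1|+|z2| = 12.0616 (verified)


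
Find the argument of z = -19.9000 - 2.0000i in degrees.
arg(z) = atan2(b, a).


Re = -19.9, Im = -2
arg = atan2(-2, -19.9) = -174.2609 degrees

arg(z) = -174.2609 degrees


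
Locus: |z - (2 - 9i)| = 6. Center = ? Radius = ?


|z - z0| = r is a circle with center z0 and radius r.
Center = (2, -9), radius = 6

Circle with center (2, -9) and radius 6


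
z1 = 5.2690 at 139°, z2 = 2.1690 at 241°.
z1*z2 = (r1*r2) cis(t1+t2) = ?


r = 5.2690 * 2.1690 = 11.4285
theta = 139° + 241° = 380° = 20° (mod 360)

11.4285 cis(20°)


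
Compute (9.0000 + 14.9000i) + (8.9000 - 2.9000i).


Real: 9 + 8.9 = 17.9
Imag: 14.9 - 2.9 = 12

17.9000 + 12.0000i


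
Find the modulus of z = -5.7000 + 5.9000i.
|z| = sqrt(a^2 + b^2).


|z| = sqrt((-5.7)^2 + 5.9^2) = sqrt(32.49 + 34.81) = sqrt(67.3) = 8.2037

|z| = 8.2037


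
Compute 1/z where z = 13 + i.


|z|^2 = 169+1 = 170
1/z = (13 - 1i)/170

1/z = 0.0765 - 0.0059i


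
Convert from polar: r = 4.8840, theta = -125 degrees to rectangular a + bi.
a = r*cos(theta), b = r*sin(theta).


a = 4.8840*cos(-125°) = 4.8840*(-0.573576) = -2.8013
b = 4.8840*sin(-125°) = 4.8840*(-0.81915) = -4.0007

-2.8013 - 4.0007i


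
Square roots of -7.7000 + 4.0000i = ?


|z| = sqrt(59.29+16) = 8.6770
sqrt((|z|+a)/2) = sqrt((8.6770+(-7.7))/2) = sqrt(0.4885) = 0.6989
sqrt((|z|-a)/2) = sqrt((8.6770-(-7.7))/2) = sqrt(8.1885) = 2.8616

±(0.6989 + 2.8616i) i.e. 0.6989 + 2.8616i and -0.6989 - 2.8616i


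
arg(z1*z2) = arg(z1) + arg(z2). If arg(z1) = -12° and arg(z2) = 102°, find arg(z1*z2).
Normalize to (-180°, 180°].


arg(z1*z2) = -12° + 102° = 90°
Normalized to (-180°, 180°]: 90°

90°


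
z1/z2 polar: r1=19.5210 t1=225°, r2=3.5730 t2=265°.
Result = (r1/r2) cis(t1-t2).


r = 19.5210 / 3.5730 = 5.4635
theta = 225° - 265° = -40° = 320° (mod 360)

5.4635 cis(320°)


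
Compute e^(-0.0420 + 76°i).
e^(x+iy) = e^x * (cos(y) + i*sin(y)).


e^-0.0420 = 0.9589
cos(76°) = 0.2419
sin(76°) = 0.9703
Real = 0.9589*0.2419 = 0.2320
Imag = 0.9589*0.9703 = 0.9304

0.2320 + 0.9304i


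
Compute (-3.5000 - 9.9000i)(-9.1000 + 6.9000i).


Real = -3.5*(-9.1) - (-9.9)*6.9 = 31.85 - (-68.31) = 100.16
Imag = -3.5*6.9 - (9.1)*(-9.9) = -24.15 + 90.09 = 65.94

100.1600 + 65.9400i


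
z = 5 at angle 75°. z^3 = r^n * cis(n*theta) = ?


r^3 = 5^3 = 125
n*theta = 3*75° = 225° = 225° (mod 360)
a = 125*cos(225°) = -88.3883
b = 125*sin(225°) = -88.3883

125 cis(225°) = -88.3883 - 88.3883i


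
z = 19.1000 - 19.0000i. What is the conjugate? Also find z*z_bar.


z_bar = 19.1000 + 19.0000i
z*z_bar = 19.1^2 + (-19)^2 = 364.81 + 361 = 725.81

z_bar = 19.1000 + 19.0000i, z*z_bar = 725.81


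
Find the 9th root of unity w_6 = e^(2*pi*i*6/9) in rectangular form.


Angle = 360*6/9 = 240°
a = cos(240°) = -0.5000
b = sin(240°) = -0.8660

-0.5000 - 0.8660i


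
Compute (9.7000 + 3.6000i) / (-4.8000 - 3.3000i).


Conjugate of z2 = -4.8000 + 3.3000i
Numerator: (9.7000 + 3.6000i)(-4.8000 + 3.3000i) = -58.4400 + 14.7300i
Denominator: (-4.8)^2 + (-3.3)^2 = 33.93
Result = (-58.4400 + 14.7300i)/33.93

-1.7224 + 0.4341i


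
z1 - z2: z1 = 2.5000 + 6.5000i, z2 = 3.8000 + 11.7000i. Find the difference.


Real: 2.5 - 3.8 = -1.3
Imag: 6.5 - 11.7 = -5.2

-1.3000 - 5.2000i


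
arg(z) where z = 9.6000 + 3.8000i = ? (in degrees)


Re = 9.6, Im = 3.8
arg = atan2(3.8, 9.6) = 21.5953 degrees

arg(z) = 21.5953 degrees


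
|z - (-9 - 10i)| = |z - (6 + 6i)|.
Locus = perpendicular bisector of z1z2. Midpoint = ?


Equal distances means the locus is the perpendicular bisector of z1 and z2.
Midpoint = ((-9+6)/2, (-10+6)/2) = (-1.5000, -2.0000)

Perpendicular bisector through (-1.5000, -2.0000)


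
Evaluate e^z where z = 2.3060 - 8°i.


e^2.3060 = 10.0342
cos(-8°) = 0.99027
sin(-8°) = -0.13917
Real = 10.0342*0.99027 = 9.9366
Imag = 10.0342*(-0.13917) = -1.3965

9.9366 - 1.3965i


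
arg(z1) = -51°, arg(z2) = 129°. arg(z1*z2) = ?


arg(z1*z2) = -51° + 129° = 78°
Normalized to (-180°, 180°]: 78°

78°


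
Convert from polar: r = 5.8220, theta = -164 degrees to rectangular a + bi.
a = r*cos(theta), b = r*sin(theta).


a = 5.8220*cos(-164°) = 5.8220*(-0.96126) = -5.5965
b = 5.8220*sin(-164°) = 5.8220*(-0.27564) = -1.6048

-5.5965 - 1.6048i


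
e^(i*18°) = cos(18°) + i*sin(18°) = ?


cos(18°) = 0.9511
sin(18°) = 0.3090

e^(i*18°) = 0.9511 + 0.3090i


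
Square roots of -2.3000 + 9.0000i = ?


|z| = sqrt(5.29+81) = 9.2892
sqrt((|z|+a)/2) = sqrt((9.2892+(-2.3))/2) = sqrt(3.4946) = 1.8694
sqrt((|z|-a)/2) = sqrt((9.2892-(-2.3))/2) = sqrt(5.7946) = 2.4072

±(1.8694 + 2.4072i) i.e. 1.8694 + 2.4072i and -1.8694 - 2.4072i


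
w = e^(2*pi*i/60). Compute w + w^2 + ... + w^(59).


With w = e^(2*pi*i/60), all 60 of the 60th roots of unity w^0 = 1, w, ..., w^(59) sum to 0: 1 + w + ... + w^(59) = (1 - w^60)/(1 - w) = 0 since w^60 = 1, w ≠ 1.
Removing the root 1: w + w^2 + ... + w^(59) = 0 - 1 = -1

Sum = -1


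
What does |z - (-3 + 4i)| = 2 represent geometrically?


|z - z0| = r is a circle with center z0 and radius r.
Center = (-3, 4), radius = 2

Circle with center (-3, 4) and radius 2


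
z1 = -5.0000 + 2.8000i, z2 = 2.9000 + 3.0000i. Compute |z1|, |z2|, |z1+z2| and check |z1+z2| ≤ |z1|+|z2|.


|z1| = sqrt((-5)^2 + 2.8^2) = sqrt(32.84) = 5.7306
|z2| = sqrt(2.9^2 + 3^2) = sqrt(17.41) = 4.1725
z1+z2 = -2.1000 + 5.8000i
|z1+z2| = sqrt(38.05) = 6.1685
|z1|+|z2| = 5.7306 + 4.1725 = 9.9031

|z1+z2| = 6.1685 ≤ |z1|+|z2| = 9.9031 (verified)


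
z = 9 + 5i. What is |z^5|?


|z| = sqrt(81+25) = sqrt(106) = 10.2956
|z^5| = |z|^5 = (sqrt(106))^5 = 106^2 * sqrt(106) = 11236*sqrt(106)

|z^5| = 11236*sqrt(106) ≈ 115681.7003


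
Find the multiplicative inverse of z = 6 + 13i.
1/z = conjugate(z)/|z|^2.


|z|^2 = 36+169 = 205
1/z = (6 - 13i)/205

1/z = 0.0293 - 0.0634i


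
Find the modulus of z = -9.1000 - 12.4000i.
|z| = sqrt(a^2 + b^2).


|z| = sqrt((-9.1)^2 + (-12.4)^2) = sqrt(82.81 + 153.76) = sqrt(236.57) = 15.3808

|z| = 15.3808


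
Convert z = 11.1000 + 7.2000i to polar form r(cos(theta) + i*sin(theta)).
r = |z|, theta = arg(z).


r = sqrt(123.21+51.84) = sqrt(175.05) = 13.2306
theta = atan2(7.2, 11.1) = 32.9694 degrees

r = 13.2306, theta = 32.9694 degrees


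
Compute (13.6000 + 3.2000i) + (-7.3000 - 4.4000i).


Real: 13.6 - 7.3 = 6.3
Imag: 3.2 - 4.4 = -1.2

6.3000 - 1.2000i


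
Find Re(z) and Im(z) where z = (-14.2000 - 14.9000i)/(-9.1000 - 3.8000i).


Multiply by conjugate: (-14.2000 - 14.9000i)(-9.1000 + 3.8000i) / ((-9.1)^2 + (-3.8)^2)
Numerator real = -14.2*(-9.1) - (14.9)*(-3.8) = 185.84
Numerator imag = -14.9*(-9.1) - (-14.2)*(-3.8) = 81.63
Denominator = 97.25
Re(z) = 185.84/97.25 = 1.9110
Im(z) = 81.63/97.25 = 0.8394

Re(z) = 1.9110, Im(z) = 0.8394


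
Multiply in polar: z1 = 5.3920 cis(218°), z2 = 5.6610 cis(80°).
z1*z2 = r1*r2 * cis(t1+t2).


r = 5.3920 * 5.6610 = 30.5241
theta = 218° + 80° = 298° = 298° (mod 360)

30.5241 cis(298°)


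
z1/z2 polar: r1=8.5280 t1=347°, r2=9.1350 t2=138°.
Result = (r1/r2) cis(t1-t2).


r = 8.5280 / 9.1350 = 0.9336
theta = 347° - 138° = 209° = 209° (mod 360)

0.9336 cis(209°)


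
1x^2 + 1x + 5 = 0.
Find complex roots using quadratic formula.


disc = 1^2 - 4*1*5 = 1 - 20 = -19
sqrt(|disc|) = sqrt(19) = 4.3589
Real part = -1/(2*1) = -0.5000
Imag part = 4.3589/(2*1) = 2.1794

-0.5000 ± 2.1794i


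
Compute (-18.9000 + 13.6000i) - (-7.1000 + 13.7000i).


Real: -18.9 + 7.1 = -11.8
Imag: 13.6 - 13.7 = -0.1

-11.8000 - 0.1000i


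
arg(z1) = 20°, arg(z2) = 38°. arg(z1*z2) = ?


arg(z1*z2) = 20° + 38° = 58°
Normalized to (-180°, 180°]: 58°

58°


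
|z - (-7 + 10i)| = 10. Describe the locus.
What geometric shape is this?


|z - z0| = r is a circle with center z0 and radius r.
Center = (-7, 10), radius = 10

Circle with center (-7, 10) and radius 10


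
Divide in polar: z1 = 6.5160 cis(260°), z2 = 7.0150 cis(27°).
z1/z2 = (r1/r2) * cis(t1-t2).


r = 6.5160 / 7.0150 = 0.9289
theta = 260° - 27° = 233° = 233° (mod 360)

0.9289 cis(233°)


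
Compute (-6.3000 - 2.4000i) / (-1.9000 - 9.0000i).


Conjugate of z2 = -1.9000 + 9.0000i
Numerator: (-6.3000 - 2.4000i)(-1.9000 + 9.0000i) = 33.5700 - 52.1400i
Denominator: (-1.9)^2 + (-9)^2 = 84.61
Result = (33.5700 - 52.1400i)/84.61

0.3968 - 0.6162i


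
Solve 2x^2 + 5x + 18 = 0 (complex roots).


disc = 5^2 - 4*2*18 = 25 - 144 = -119
sqrt(|disc|) = sqrt(119) = 10.9087
Real part = -5/(2*2) = -1.2500
Imag part = 10.9087/(2*2) = 2.7272

-1.2500 ± 2.7272i


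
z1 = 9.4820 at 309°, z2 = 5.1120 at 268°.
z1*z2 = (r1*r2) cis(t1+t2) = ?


r = 9.4820 * 5.1120 = 48.4720
theta = 309° + 268° = 577° = 217° (mod 360)

48.4720 cis(217°)


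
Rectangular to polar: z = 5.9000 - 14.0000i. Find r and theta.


r = sqrt(34.81+196) = sqrt(230.81) = 15.1924
theta = atan2(-14, 5.9) = -67.1481 degrees

r = 15.1924, theta = -67.1481 degrees


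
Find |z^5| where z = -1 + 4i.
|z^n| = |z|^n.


|z| = sqrt(1+16) = sqrt(17) = 4.1231
|z^5| = |z|^5 = (sqrt(17))^5 = 17^2 * sqrt(17) = 289*sqrt(17)

|z^5| = 289*sqrt(17) ≈ 1191.5775


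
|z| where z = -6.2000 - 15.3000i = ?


|z| = sqrt((-6.2)^2 + (-15.3)^2) = sqrt(38.44 + 234.09) = sqrt(272.53) = 16.5085

|z| = 16.5085


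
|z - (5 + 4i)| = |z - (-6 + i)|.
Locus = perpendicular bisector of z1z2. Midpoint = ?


Equal distances means the locus is the perpendicular bisector of z1 and z2.
Midpoint = ((5+(-6))/2, (4+1)/2) = (-0.5000, 2.5000)

Perpendicular bisector through (-0.5000, 2.5000)


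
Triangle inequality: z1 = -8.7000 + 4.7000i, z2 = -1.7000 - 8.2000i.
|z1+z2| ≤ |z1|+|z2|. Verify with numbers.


|z1| = sqrt((-8.7)^2 + 4.7^2) = sqrt(97.78) = 9.8884
|z2| = sqrt((-1.7)^2 + (-8.2)^2) = sqrt(70.13) = 8.3744
z1+z2 = -10.4000 - 3.5000i
|z1+z2| = sqrt(120.41) = 10.9731
|z1|+|z2| = 9.8884 + 8.3744 = 18.2628

|z1+z2| = 10.9731 ≤ |z1|+|z2| = 18.2628 (verified)


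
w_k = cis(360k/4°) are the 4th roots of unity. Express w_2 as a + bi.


Angle = 360*2/4 = 180°
a = cos(180°) = -1.0000
b = sin(180°) = 0

-1.0000 + 0i


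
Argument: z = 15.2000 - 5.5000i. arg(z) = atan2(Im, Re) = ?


Re = 15.2, Im = -5.5
arg = atan2(-5.5, 15.2) = -19.8923 degrees

arg(z) = -19.8923 degrees


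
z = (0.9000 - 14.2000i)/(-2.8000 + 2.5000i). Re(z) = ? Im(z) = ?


Multiply by conjugate: (0.9000 - 14.2000i)(-2.8000 - 2.5000i) / ((-2.8)^2 + 2.5^2)
Numerator real = 0.9*(-2.8) - (14.2)*2.5 = -38.02
Numerator imag = -14.2*(-2.8) - 0.9*2.5 = 37.51
Denominator = 14.09
Re(z) = -38.02/14.09 = -2.6984
Im(z) = 37.51/14.09 = 2.6622

Re(z) = -2.6984, Im(z) = 2.6622


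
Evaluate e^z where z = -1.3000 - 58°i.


e^-1.3000 = 0.2725
cos(-58°) = 0.5299
sin(-58°) = -0.848
Real = 0.2725*0.5299 = 0.1444
Imag = 0.2725*(-0.848) = -0.2311

0.1444 - 0.2311i


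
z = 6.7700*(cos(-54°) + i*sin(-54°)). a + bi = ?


a = 6.7700*cos(-54°) = 6.7700*0.58779 = 3.9793
b = 6.7700*sin(-54°) = 6.7700*(-0.809017) = -5.4770

3.9793 - 5.4770i


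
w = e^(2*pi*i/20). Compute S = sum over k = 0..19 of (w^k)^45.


The roots are w_k = w^k with w = e^(2*pi*i/20), and (w^k)^45 = (w^45)^k.
So S = 1 + u + u^2 + ... + u^(19) with u = w^45.
45 = 2*20 + 5, so 45 is not a multiple of 20: u = (w^20)^2 * w^5 = w^5 ≠ 1 (w is a primitive 20th root), while u^20 = (w^20)^45 = 1.
Geometric series: S = (1 - u^20)/(1 - u) = (1 - 1)/(1 - u) = 0

S = 0


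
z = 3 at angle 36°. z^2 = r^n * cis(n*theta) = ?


r^2 = 3^2 = 9
n*theta = 2*36° = 72° = 72° (mod 360)
a = 9*cos(72°) = 2.7812
b = 9*sin(72°) = 8.5595

9 cis(72°) = 2.7812 + 8.5595i


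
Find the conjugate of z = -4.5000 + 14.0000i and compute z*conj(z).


z_bar = -4.5000 - 14.0000i
z*z_bar = (-4.5)^2 + 14^2 = 20.25 + 196 = 216.25

z_bar = -4.5000 - 14.0000i, z*z_bar = 216.25


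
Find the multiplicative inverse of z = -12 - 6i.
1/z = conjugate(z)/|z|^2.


|z|^2 = 144+36 = 180
1/z = (-12 + 6i)/180

1/z = -0.0667 + 0.0333i


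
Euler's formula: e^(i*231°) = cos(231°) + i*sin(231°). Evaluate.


cos(231°) = -0.6293
sin(231°) = -0.7771

e^(i*231°) = -0.6293 - 0.7771i


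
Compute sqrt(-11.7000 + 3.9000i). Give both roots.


|z| = sqrt(136.89+15.21) = 12.3329
sqrt((|z|+a)/2) = sqrt((12.3329+(-11.7))/2) = sqrt(0.3164) = 0.5625
sqrt((|z|-a)/2) = sqrt((12.3329-(-11.7))/2) = sqrt(12.0164) = 3.4665

±(0.5625 + 3.4665i) i.e. 0.5625 + 3.4665i and -0.5625 - 3.4665i


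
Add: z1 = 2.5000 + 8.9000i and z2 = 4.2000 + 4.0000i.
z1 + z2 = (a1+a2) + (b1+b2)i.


Real: 2.5 + 4.2 = 6.7
Imag: 8.9 + 4 = 12.9

6.7000 + 12.9000i


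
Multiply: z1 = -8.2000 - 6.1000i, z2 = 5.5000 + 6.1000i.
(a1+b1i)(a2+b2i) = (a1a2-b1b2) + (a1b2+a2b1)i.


Real = -8.2*5.5 - (-6.1)*6.1 = -45.1 - (-37.21) = -7.89
Imag = -8.2*6.1 + 5.5*(-6.1) = -50.02 - (33.55) = -83.57

-7.8900 - 83.5700i


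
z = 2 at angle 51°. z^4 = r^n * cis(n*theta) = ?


r^4 = 2^4 = 16
n*theta = 4*51° = 204° = 204° (mod 360)
a = 16*cos(204°) = -14.6167
b = 16*sin(204°) = -6.5078

16 cis(204°) = -14.6167 - 6.5078i


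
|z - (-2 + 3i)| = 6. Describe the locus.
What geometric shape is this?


|z - z0| = r is a circle with center z0 and radius r.
Center = (-2, 3), radius = 6

Circle with center (-2, 3) and radius 6


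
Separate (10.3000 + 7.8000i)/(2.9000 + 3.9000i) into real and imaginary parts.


Multiply by conjugate: (10.3000 + 7.8000i)(2.9000 - 3.9000i) / (2.9^2 + 3.9^2)
Numerator real = 10.3*2.9 + 7.8*3.9 = 60.29
Numerator imag = 7.8*2.9 - 10.3*3.9 = -17.55
Denominator = 23.62
Re(z) = 60.29/23.62 = 2.5525
Im(z) = -17.55/23.62 = -0.7430

Re(z) = 2.5525, Im(z) = -0.7430


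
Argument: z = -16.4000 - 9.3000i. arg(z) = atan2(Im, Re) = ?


Re = -16.4, Im = -9.3
arg = atan2(-9.3, -16.4) = -150.4436 degrees

arg(z) = -150.4436 degrees


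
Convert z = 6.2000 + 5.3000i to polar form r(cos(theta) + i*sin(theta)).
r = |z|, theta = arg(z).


r = sqrt(38.44+28.09) = sqrt(66.53) = 8.1566
theta = atan2(5.3, 6.2) = 40.5251 degrees

r = 8.1566, theta = 40.5251 degrees


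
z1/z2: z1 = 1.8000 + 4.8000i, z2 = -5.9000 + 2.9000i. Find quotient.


Conjugate of z2 = -5.9000 - 2.9000i
Numerator: (1.8000 + 4.8000i)(-5.9000 - 2.9000i) = 3.3000 - 33.5400i
Denominator: (-5.9)^2 + 2.9^2 = 43.22
Result = (3.3000 - 33.5400i)/43.22

0.0764 - 0.7760i


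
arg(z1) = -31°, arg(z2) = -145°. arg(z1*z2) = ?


arg(z1*z2) = -31° - 145° = -176°
Normalized to (-180°, 180°]: -176°

-176°


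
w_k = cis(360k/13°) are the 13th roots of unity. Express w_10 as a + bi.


Angle = 360*10/13 = 276.9231°
a = cos(276.9231°) = 0.1205
b = sin(276.9231°) = -0.9927

0.1205 - 0.9927i


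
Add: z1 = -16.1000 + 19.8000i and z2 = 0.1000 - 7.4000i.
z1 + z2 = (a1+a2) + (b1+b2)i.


Real: -16.1 + 0.1 = -16
Imag: 19.8 - 7.4 = 12.4

-16.0000 + 12.4000i


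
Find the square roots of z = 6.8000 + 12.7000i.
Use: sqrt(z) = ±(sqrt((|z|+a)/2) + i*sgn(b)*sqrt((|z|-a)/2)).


|z| = sqrt(46.24+161.29) = 14.4059
sqrt((|z|+a)/2) = sqrt((14.4059+6.8)/2) = sqrt(10.6030) = 3.2562
sqrt((|z|-a)/2) = sqrt((14.4059-6.8)/2) = sqrt(3.8030) = 1.9501

±(3.2562 + 1.9501i) i.e. 3.2562 + 1.9501i and -3.2562 - 1.9501i


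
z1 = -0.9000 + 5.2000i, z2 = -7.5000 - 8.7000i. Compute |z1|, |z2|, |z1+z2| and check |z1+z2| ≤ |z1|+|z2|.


|z1| = sqrt((-0.9)^2 + 5.2^2) = sqrt(27.85) = 5.2773
|z2| = sqrt((-7.5)^2 + (-8.7)^2) = sqrt(131.94) = 11.4865
z1+z2 = -8.4000 - 3.5000i
|z1+z2| = sqrt(82.81) = 9.1000
|z1|+|z2| = 5.2773 + 11.4865 = 16.7638

|z1+z2| = 9.1000 ≤ |z1|+|z2| = 16.7638 (verified)


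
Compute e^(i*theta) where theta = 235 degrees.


cos(235°) = -0.5736
sin(235°) = -0.8192

e^(i*235°) = -0.5736 - 0.8192i


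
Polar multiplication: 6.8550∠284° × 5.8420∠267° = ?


r = 6.8550 * 5.8420 = 40.0469
theta = 284° + 267° = 551° = 191° (mod 360)

40.0469 cis(191°)


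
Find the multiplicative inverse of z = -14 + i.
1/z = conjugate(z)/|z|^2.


|z|^2 = 196+1 = 197
1/z = (-14 - 1i)/197

1/z = -0.0711 - 0.0051i


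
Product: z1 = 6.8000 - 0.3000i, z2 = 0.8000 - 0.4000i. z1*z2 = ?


Real = 6.8*0.8 - (-0.3)*(-0.4) = 5.44 - 0.12 = 5.32
Imag = 6.8*(-0.4) + 0.8*(-0.3) = -2.72 - (0.24) = -2.96

5.3200 - 2.9600i


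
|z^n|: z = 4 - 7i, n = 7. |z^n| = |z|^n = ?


|z| = sqrt(16+49) = sqrt(65) = 8.0623
|z^7| = |z|^7 = (sqrt(65))^7 = 65^3 * sqrt(65) = 274625*sqrt(65)

|z^7| = 274625*sqrt(65) ≈ 2214097.5341


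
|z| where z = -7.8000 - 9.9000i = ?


|z| = sqrt((-7.8)^2 + (-9.9)^2) = sqrt(60.84 + 98.01) = sqrt(158.85) = 12.6036

|z| = 12.6036


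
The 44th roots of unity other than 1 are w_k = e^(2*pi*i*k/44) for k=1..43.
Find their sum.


With w = e^(2*pi*i/44), all 44 of the 44th roots of unity w^0 = 1, w, ..., w^(43) sum to 0: 1 + w + ... + w^(43) = (1 - w^44)/(1 - w) = 0 since w^44 = 1, w ≠ 1.
Removing the root 1: w + w^2 + ... + w^(43) = 0 - 1 = -1

Sum = -1


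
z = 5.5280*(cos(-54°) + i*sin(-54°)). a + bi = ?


a = 5.5280*cos(-54°) = 5.5280*0.58779 = 3.2493
b = 5.5280*sin(-54°) = 5.5280*(-0.809) = -4.4722

3.2493 - 4.4722i


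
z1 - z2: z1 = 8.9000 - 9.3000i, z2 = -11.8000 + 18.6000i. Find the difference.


Real: 8.9 + 11.8 = 20.7
Imag: -9.3 - 18.6 = -27.9

20.7000 - 27.9000i


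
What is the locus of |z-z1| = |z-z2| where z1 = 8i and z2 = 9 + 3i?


Equal distances means the locus is the perpendicular bisector of z1 and z2.
Midpoint = ((0+9)/2, (8+3)/2) = (4.5000, 5.5000)

Perpendicular bisector through (4.5000, 5.5000)


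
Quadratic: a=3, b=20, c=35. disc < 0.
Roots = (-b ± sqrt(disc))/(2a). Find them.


disc = 20^2 - 4*3*35 = 400 - 420 = -20
sqrt(|disc|) = sqrt(20) = 4.4721
Real part = -20/(2*3) = -3.3333
Imag part = 4.4721/(2*3) = 0.7454

-3.3333 ± 0.7454i


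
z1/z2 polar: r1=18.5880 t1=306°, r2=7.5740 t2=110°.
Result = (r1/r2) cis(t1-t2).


r = 18.5880 / 7.5740 = 2.4542
theta = 306° - 110° = 196° = 196° (mod 360)

2.4542 cis(196°)


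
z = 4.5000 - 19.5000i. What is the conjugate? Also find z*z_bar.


z_bar = 4.5000 + 19.5000i
z*z_bar = 4.5^2 + (-19.5)^2 = 20.25 + 380.25 = 400.5

z_bar = 4.5000 + 19.5000i, z*z_bar = 400.5


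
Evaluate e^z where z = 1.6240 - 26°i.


e^1.6240 = 5.0733
cos(-26°) = 0.8988
sin(-26°) = -0.43837
Real = 5.0733*0.8988 = 4.5599
Imag = 5.0733*(-0.43837) = -2.2240

4.5599 - 2.2240i


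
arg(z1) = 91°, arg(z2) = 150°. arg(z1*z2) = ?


arg(z1*z2) = 91° + 150° = 241°
Normalized to (-180°, 180°]: -119°

-119°


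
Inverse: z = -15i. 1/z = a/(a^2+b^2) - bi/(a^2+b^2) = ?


|z|^2 = 0+225 = 225
1/z = (0 + 15i)/225

1/z = 0 + 0.0667i


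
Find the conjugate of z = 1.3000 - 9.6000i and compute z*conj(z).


z_bar = 1.3000 + 9.6000i
z*z_bar = 1.3^2 + (-9.6)^2 = 1.69 + 92.16 = 93.85

z_bar = 1.3000 + 9.6000i, z*z_bar = 93.85


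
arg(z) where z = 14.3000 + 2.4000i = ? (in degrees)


Re = 14.3, Im = 2.4
arg = atan2(2.4, 14.3) = 9.5273 degrees

arg(z) = 9.5273 degrees


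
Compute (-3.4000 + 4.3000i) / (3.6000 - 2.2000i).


Conjugate of z2 = 3.6000 + 2.2000i
Numerator: (-3.4000 + 4.3000i)(3.6000 + 2.2000i) = -21.7000 + 8.0000i
Denominator: 3.6^2 + (-2.2)^2 = 17.8
Result = (-21.7000 + 8.0000i)/17.8

-1.2191 + 0.4494i


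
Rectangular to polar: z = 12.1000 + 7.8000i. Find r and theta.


r = sqrt(146.41+60.84) = sqrt(207.25) = 14.3962
theta = atan2(7.8, 12.1) = 32.8070 degrees

r = 14.3962, theta = 32.8070 degrees


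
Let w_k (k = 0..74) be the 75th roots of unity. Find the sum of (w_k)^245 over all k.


The roots are w_k = w^k with w = e^(2*pi*i/75), and (w^k)^245 = (w^245)^k.
So S = 1 + u + u^2 + ... + u^(74) with u = w^245.
245 = 3*75 + 20, so 245 is not a multiple of 75: u = (w^75)^3 * w^20 = w^20 ≠ 1 (w is a primitive 75th root), while u^75 = (w^75)^245 = 1.
Geometric series: S = (1 - u^75)/(1 - u) = (1 - 1)/(1 - u) = 0

S = 0


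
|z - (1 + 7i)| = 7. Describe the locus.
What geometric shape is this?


|z - z0| = r is a circle with center z0 and radius r.
Center = (1, 7), radius = 7

Circle with center (1, 7) and radius 7


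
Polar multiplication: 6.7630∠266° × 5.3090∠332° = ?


r = 6.7630 * 5.3090 = 35.9048
theta = 266° + 332° = 598° = 238° (mod 360)

35.9048 cis(238°)


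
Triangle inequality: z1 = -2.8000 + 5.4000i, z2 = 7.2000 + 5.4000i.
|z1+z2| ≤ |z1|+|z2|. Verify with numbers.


|z1| = sqrt((-2.8)^2 + 5.4^2) = sqrt(37) = 6.0828
|z2| = sqrt(7.2^2 + 5.4^2) = sqrt(81) = 9.0000
z1+z2 = 4.4000 + 10.8000i
|z1+z2| = sqrt(136) = 11.6619
|z1|+|z2| = 6.0828 + 9.0000 = 15.0828

|z1+z2| = 11.6619 ≤ |z1|+|z2| = 15.0828 (verified)


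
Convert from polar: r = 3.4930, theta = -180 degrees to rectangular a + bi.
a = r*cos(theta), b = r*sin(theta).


a = 3.4930*cos(-180°) = 3.4930*(-1) = -3.4930
b = 3.4930*sin(-180°) = 3.4930*0 = 0

-3.4930 + 0i


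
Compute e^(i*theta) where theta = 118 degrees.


cos(118°) = -0.4695
sin(118°) = 0.8829

e^(i*118°) = -0.4695 + 0.8829i


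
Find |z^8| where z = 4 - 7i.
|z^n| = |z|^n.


|z| = sqrt(16+49) = sqrt(65) = 8.0623
|z^8| = |z|^8 = (sqrt(65))^8 = 65^4 = 17850625

|z^8| = 17850625


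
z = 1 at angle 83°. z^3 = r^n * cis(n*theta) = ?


r^3 = 1^3 = 1
n*theta = 3*83° = 249° = 249° (mod 360)
a = 1*cos(249°) = -0.3584
b = 1*sin(249°) = -0.9336

1 cis(249°) = -0.3584 - 0.9336i


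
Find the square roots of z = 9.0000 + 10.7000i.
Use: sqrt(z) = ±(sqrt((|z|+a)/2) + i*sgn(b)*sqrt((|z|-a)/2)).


|z| = sqrt(81+114.49) = 13.9818
sqrt((|z|+a)/2) = sqrt((13.9818+9)/2) = sqrt(11.4909) = 3.3898
sqrt((|z|-a)/2) = sqrt((13.9818-9)/2) = sqrt(2.4909) = 1.5783

±(3.3898 + 1.5783i) i.e. 3.3898 + 1.5783i and -3.3898 - 1.5783i


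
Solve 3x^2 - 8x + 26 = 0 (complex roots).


disc = (-8)^2 - 4*3*26 = 64 - 312 = -248
sqrt(|disc|) = sqrt(248) = 15.7480
Real part = 8/(2*3) = 1.3333
Imag part = 15.7480/(2*3) = 2.6247

1.3333 ± 2.6247i


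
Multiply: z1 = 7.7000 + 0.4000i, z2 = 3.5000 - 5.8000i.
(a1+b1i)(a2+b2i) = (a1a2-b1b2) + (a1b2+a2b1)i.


Real = 7.7*3.5 - 0.4*(-5.8) = 26.95 - (-2.32) = 29.27
Imag = 7.7*(-5.8) + 3.5*0.4 = -44.66 + 1.4 = -43.26

29.2700 - 43.2600i


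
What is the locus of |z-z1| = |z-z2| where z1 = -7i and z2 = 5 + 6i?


Equal distances means the locus is the perpendicular bisector of z1 and z2.
Midpoint = ((0+5)/2, (-7+6)/2) = (2.5000, -0.5000)

Perpendicular bisector through (2.5000, -0.5000)


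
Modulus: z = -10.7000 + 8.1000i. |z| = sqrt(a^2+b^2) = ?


|z| = sqrt((-10.7)^2 + 8.1^2) = sqrt(114.49 + 65.61) = sqrt(180.1) = 13.4201

|z| = 13.4201


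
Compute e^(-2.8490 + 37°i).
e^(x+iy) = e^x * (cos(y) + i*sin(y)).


e^-2.8490 = 0.0579
cos(37°) = 0.7986
sin(37°) = 0.6018
Real = 0.0579*0.7986 = 0.0462
Imag = 0.0579*0.6018 = 0.0348

0.0462 + 0.0348i


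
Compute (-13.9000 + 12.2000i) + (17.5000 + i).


Real: -13.9 + 17.5 = 3.6
Imag: 12.2 + 1 = 13.2

3.6000 + 13.2000i


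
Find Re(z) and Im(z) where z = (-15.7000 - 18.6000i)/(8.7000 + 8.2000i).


Multiply by conjugate: (-15.7000 - 18.6000i)(8.7000 - 8.2000i) / (8.7^2 + 8.2^2)
Numerator real = -15.7*8.7 - (18.6)*8.2 = -289.11
Numerator imag = -18.6*8.7 - (-15.7)*8.2 = -33.08
Denominator = 142.93
Re(z) = -289.11/142.93 = -2.0227
Im(z) = -33.08/142.93 = -0.2314

Re(z) = -2.0227, Im(z) = -0.2314


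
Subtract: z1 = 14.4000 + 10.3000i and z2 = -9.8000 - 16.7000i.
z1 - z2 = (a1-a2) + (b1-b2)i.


Real: 14.4 + 9.8 = 24.2
Imag: 10.3 + 16.7 = 27

24.2000 + 27.0000i


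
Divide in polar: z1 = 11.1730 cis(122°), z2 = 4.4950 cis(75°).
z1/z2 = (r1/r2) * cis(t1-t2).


r = 11.1730 / 4.4950 = 2.4857
theta = 122° - 75° = 47° = 47° (mod 360)

2.4857 cis(47°)
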